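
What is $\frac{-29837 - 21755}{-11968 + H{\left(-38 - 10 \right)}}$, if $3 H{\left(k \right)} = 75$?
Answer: $\frac{51592}{11943} \approx 4.3199$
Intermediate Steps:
$H{\left(k \right)} = 25$ ($H{\left(k \right)} = \frac{1}{3} \cdot 75 = 25$)
$\frac{-29837 - 21755}{-11968 + H{\left(-38 - 10 \right)}} = \frac{-29837 - 21755}{-11968 + 25} = - \frac{51592}{-11943} = \left(-51592\right) \left(- \frac{1}{11943}\right) = \frac{51592}{11943}$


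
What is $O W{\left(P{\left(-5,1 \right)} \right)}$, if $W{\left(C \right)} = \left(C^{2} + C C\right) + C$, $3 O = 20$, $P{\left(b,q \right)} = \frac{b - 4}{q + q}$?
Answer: $240$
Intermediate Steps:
$P{\left(b,q \right)} = \frac{-4 + b}{2 q}$
$O = \frac{20}{3}$ ($O = \frac{1}{3} \cdot 20 = \frac{20}{3} \approx 6.6667$)
$W{\left(C \right)} = C + 2 C^{2}$ ($W{\left(C \right)} = \left(C^{2} + C^{2}\right) + C = 2 C^{2} + C = C + 2 C^{2}$)
$O W{\left(P{\left(-5,1 \right)} \right)} = \frac{20 \frac{-4 - 5}{2 \cdot 1} \left(1 + 2 \frac{-4 - 5}{2 \cdot 1}\right)}{3} = \frac{20 \cdot \frac{1}{2} \cdot 1 \left(-9\right) \left(1 + 2 \cdot \frac{1}{2} \cdot 1 \left(-9\right)\right)}{3} = \frac{20 \left(- \frac{9 \left(1 + 2 \left(- \frac{9}{2}\right)\right)}{2}\right)}{3} = \frac{20 \left(- \frac{9 \left(1 - 9\right)}{2}\right)}{3} = \frac{20 \left(\left(- \frac{9}{2}\right) \left(-8\right)\right)}{3} = \frac{20}{3} \cdot 36 = 240$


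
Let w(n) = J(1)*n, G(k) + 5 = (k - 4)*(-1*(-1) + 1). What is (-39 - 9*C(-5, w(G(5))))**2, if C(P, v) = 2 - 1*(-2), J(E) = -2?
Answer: 5625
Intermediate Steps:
G(k) = -13 + 2*k (G(k) = -5 + (k - 4)*(-1*(-1) + 1) = -5 + (-4 + k)*(1 + 1) = -5 + (-4 + k)*2 = -5 + (-8 + 2*k) = -13 + 2*k)
w(n) = -2*n
C(P, v) = 4 (C(P, v) = 2 + 2 = 4)
(-39 - 9*C(-5, w(G(5))))**2 = (-39 - 9*4)**2 = (-39 - 36)**2 = (-75)**2 = 5625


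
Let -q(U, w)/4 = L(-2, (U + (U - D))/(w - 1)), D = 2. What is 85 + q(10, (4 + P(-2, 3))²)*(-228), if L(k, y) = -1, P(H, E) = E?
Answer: -827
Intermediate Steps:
q(U, w) = 4 (q(U, w) = -4*(-1) = 4)
85 + q(10, (4 + P(-2, 3))²)*(-228) = 85 + 4*(-228) = 85 - 912 = -827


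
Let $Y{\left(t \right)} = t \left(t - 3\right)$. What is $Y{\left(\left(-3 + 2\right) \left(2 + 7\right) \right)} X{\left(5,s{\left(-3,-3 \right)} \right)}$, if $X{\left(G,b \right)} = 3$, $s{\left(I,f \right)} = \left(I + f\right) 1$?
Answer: $324$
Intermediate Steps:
$s{\left(I,f \right)} = I + f$
$Y{\left(t \right)} = t \left(-3 + t\right)$
$Y{\left(\left(-3 + 2\right) \left(2 + 7\right) \right)} X{\left(5,s{\left(-3,-3 \right)} \right)} = \left(-3 + 2\right) \left(2 + 7\right) \left(-3 + \left(-3 + 2\right) \left(2 + 7\right)\right) 3 = \left(-1\right) 9 \left(-3 - 9\right) 3 = - 9 \left(-3 - 9\right) 3 = \left(-9\right) \left(-12\right) 3 = 108 \cdot 3 = 324$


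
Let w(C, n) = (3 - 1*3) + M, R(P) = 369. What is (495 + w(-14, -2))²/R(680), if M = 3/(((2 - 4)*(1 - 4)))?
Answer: 982081/1476 ≈ 665.37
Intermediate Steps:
M = ½ (M = 3/((-2*(-3))) = 3/6 = 3*(⅙) = ½ ≈ 0.50000)
w(C, n) = ½ (w(C, n) = (3 - 1*3) + ½ = (3 - 3) + ½ = 0 + ½ = ½)
(495 + w(-14, -2))²/R(680) = (495 + ½)²/369 = (991/2)²*(1/369) = (982081/4)*(1/369) = 982081/1476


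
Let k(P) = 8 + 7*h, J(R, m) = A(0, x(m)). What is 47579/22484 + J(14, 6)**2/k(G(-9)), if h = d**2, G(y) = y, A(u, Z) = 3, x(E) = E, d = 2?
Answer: 1900/803 ≈ 2.3661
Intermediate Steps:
J(R, m) = 3
h = 4 (h = 2**2 = 4)
k(P) = 36 (k(P) = 8 + 7*4 = 8 + 28 = 36)
47579/22484 + J(14, 6)**2/k(G(-9)) = 47579/22484 + 3**2/36 = 47579*(1/22484) + 9*(1/36) = 6797/3212 + 1/4 = 1900/803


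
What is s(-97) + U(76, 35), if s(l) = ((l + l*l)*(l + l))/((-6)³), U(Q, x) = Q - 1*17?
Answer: 75803/9 ≈ 8422.6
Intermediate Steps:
U(Q, x) = -17 + Q (U(Q, x) = Q - 17 = -17 + Q)
s(l) = -l*(l + l²)/108 (s(l) = ((l + l²)*(2*l))/(-216) = (2*l*(l + l²))*(-1/216) = -l*(l + l²)/108)
s(-97) + U(76, 35) = (1/108)*(-97)²*(-1 - 1*(-97)) + (-17 + 76) = (1/108)*9409*(-1 + 97) + 59 = (1/108)*9409*96 + 59 = 75272/9 + 59 = 75803/9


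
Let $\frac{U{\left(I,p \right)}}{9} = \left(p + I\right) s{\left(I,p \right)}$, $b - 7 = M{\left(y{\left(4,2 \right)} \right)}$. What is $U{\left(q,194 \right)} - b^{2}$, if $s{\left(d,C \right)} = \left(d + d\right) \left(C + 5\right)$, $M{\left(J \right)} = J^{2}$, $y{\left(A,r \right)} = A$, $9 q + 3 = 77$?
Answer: $\frac{53597879}{9} \approx 5.9553 \cdot 10^{6}$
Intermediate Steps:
$q = \frac{74}{9}$ ($q = - \frac{1}{3} + \frac{1}{9} \cdot 77 = - \frac{1}{3} + \frac{77}{9} = \frac{74}{9} \approx 8.2222$)
$b = 23$ ($b = 7 + 4^{2} = 7 + 16 = 23$)
$s{\left(d,C \right)} = 2 d \left(5 + C\right)$
$U{\left(I,p \right)} = 18 I \left(5 + p\right) \left(I + p\right)$ ($U{\left(I,p \right)} = 9 \left(p + I\right) 2 I \left(5 + p\right) = 9 \left(I + p\right) 2 I \left(5 + p\right) = 9 \cdot 2 I \left(5 + p\right) \left(I + p\right) = 18 I \left(5 + p\right) \left(I + p\right)$)
$U{\left(q,194 \right)} - b^{2} = 18 \cdot \frac{74}{9} \left(5 + 194\right) \left(\frac{74}{9} + 194\right) - 23^{2} = 18 \cdot \frac{74}{9} \cdot 199 \cdot \frac{1820}{9} - 529 = \frac{53602640}{9} - 529 = \frac{53597879}{9}$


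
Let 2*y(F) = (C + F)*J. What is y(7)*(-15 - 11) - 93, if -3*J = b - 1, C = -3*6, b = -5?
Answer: 193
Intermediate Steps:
C = -18
J = 2 (J = -(-5 - 1)/3 = -1/3*(-6) = 2)
y(F) = -18 + F (y(F) = ((-18 + F)*2)/2 = (-36 + 2*F)/2 = -18 + F)
y(7)*(-15 - 11) - 93 = (-18 + 7)*(-15 - 11) - 93 = -11*(-26) - 93 = 286 - 93 = 193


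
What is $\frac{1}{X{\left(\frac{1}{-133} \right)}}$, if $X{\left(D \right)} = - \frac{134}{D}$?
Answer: $\frac{1}{17822} \approx 5.611 \cdot 10^{-5}$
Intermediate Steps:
$\frac{1}{X{\left(\frac{1}{-133} \right)}} = \frac{1}{\left(-134\right) \frac{1}{\frac{1}{-133}}} = \frac{1}{\left(-134\right) \frac{1}{- \frac{1}{133}}} = \frac{1}{\left(-134\right) \left(-133\right)} = \frac{1}{17822}$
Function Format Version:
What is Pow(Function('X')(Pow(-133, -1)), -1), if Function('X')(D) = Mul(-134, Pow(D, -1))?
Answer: Rational(1, 17822) ≈ 5.6110e-5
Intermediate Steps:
Pow(Function('X')(Pow(-133, -1)), -1) = Pow(Mul(-134, Pow(Pow(-133, -1), -1)), -1) = Pow(Mul(-134, Pow(Rational(-1, 133), -1)), -1) = Pow(Mul(-134, -133), -1) = Pow(17822, -1) = Rational(1, 17822)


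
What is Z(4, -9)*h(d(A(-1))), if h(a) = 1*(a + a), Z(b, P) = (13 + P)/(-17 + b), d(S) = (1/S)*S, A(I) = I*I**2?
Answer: -8/13 ≈ -0.61539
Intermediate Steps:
A(I) = I**3
d(S) = 1 (d(S) = S/S = 1)
Z(b, P) = (13 + P)/(-17 + b)
h(a) = 2*a (h(a) = 1*(2*a) = 2*a)
Z(4, -9)*h(d(A(-1))) = ((13 - 9)/(-17 + 4))*(2*1) = (4/(-13))*2 = -1/13*4*2 = -4/13*2 = -8/13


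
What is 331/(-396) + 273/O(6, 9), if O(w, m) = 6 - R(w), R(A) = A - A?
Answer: 17687/396 ≈ 44.664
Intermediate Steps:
R(A) = 0
O(w, m) = 6 (O(w, m) = 6 - 1*0 = 6 + 0 = 6)
331/(-396) + 273/O(6, 9) = 331/(-396) + 273/6 = 331*(-1/396) + 273*(⅙) = -331/396 + 91/2 = 17687/396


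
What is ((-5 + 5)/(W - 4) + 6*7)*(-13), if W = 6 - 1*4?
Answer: -546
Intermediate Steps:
W = 2 (W = 6 - 4 = 2)
((-5 + 5)/(W - 4) + 6*7)*(-13) = ((-5 + 5)/(2 - 4) + 6*7)*(-13) = (0/(-2) + 42)*(-13) = (0*(-1/2) + 42)*(-13) = (0 + 42)*(-13) = 42*(-13) = -546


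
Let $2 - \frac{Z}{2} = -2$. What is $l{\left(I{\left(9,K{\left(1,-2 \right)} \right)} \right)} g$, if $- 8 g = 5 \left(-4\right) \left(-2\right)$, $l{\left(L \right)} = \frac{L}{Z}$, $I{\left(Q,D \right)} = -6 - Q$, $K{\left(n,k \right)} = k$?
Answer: $\frac{75}{8} \approx 9.375$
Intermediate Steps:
$Z = 8$ ($Z = 4 - -4 = 4 + 4 = 8$)
$l{\left(L \right)} = \frac{L}{8}$
$g = -5$ ($g = - \frac{5 \left(-4\right) \left(-2\right)}{8} = - \frac{\left(-20\right) \left(-2\right)}{8} = \left(- \frac{1}{8}\right) 40 = -5$)
$l{\left(I{\left(9,K{\left(1,-2 \right)} \right)} \right)} g = \frac{-6 - 9}{8} \left(-5\right) = \frac{1}{8} \left(-15\right) \left(-5\right) = \left(- \frac{15}{8}\right) \left(-5\right) = \frac{75}{8}$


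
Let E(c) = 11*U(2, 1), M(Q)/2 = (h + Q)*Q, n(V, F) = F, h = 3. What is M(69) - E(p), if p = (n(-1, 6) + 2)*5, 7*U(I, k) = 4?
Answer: 69508/7 ≈ 9929.7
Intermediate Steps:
U(I, k) = 4/7 (U(I, k) = (⅐)*4 = 4/7)
M(Q) = 2*Q*(3 + Q) (M(Q) = 2*((3 + Q)*Q) = 2*(Q*(3 + Q)) = 2*Q*(3 + Q))
p = 40 (p = (6 + 2)*5 = 8*5 = 40)
E(c) = 44/7 (E(c) = 11*(4/7) = 44/7)
M(69) - E(p) = 2*69*(3 + 69) - 1*44/7 = 2*69*72 - 44/7 = 9936 - 44/7 = 69508/7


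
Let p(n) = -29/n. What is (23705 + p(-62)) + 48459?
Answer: 4474197/62 ≈ 72165.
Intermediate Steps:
(23705 + p(-62)) + 48459 = (23705 - 29/(-62)) + 48459 = (23705 - 29*(-1/62)) + 48459 = (23705 + 29/62) + 48459 = 1469739/62 + 48459 = 4474197/62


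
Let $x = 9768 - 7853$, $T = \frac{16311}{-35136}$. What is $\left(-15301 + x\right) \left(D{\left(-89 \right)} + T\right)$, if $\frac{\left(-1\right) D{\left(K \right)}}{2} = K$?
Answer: $- \frac{4638916069}{1952} \approx -2.3765 \cdot 10^{6}$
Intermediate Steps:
$D{\left(K \right)} = - 2 K$
$T = - \frac{5437}{11712}$ ($T = 16311 \left(- \frac{1}{35136}\right) = - \frac{5437}{11712} \approx -0.46422$)
$x = 1915$ ($x = 9768 - 7853 = 1915$)
$\left(-15301 + x\right) \left(D{\left(-89 \right)} + T\right) = \left(-15301 + 1915\right) \left(\left(-2\right) \left(-89\right) - \frac{5437}{11712}\right) = - 13386 \left(178 - \frac{5437}{11712}\right) = \left(-13386\right) \frac{2079299}{11712} = - \frac{4638916069}{1952}$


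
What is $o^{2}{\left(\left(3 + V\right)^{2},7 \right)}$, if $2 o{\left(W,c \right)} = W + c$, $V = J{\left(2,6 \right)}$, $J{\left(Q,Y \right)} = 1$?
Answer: $\frac{529}{4} \approx 132.25$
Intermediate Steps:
$V = 1$
$o{\left(W,c \right)} = \frac{W}{2} + \frac{c}{2}$ ($o{\left(W,c \right)} = \frac{W + c}{2} = \frac{W}{2} + \frac{c}{2}$)
$o^{2}{\left(\left(3 + V\right)^{2},7 \right)} = \left(\frac{\left(3 + 1\right)^{2}}{2} + \frac{1}{2} \cdot 7\right)^{2} = \left(\frac{4^{2}}{2} + \frac{7}{2}\right)^{2} = \left(\frac{1}{2} \cdot 16 + \frac{7}{2}\right)^{2} = \left(8 + \frac{7}{2}\right)^{2} = \left(\frac{23}{2}\right)^{2} = \frac{529}{4}$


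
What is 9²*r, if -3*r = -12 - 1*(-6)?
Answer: 162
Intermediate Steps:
r = 2 (r = -(-12 - 1*(-6))/3 = -(-12 + 6)/3 = -⅓*(-6) = 2)
9²*r = 9²*2 = 81*2 = 162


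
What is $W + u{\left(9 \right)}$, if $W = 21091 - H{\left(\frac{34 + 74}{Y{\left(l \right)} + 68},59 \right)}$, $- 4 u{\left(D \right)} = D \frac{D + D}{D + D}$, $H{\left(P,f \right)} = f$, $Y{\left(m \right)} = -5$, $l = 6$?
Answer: $\frac{84119}{4} \approx 21030.0$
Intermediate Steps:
$u{\left(D \right)} = - \frac{D}{4}$ ($u{\left(D \right)} = - \frac{D \frac{D + D}{D + D}}{4} = - \frac{D \frac{2 D}{2 D}}{4} = - \frac{D 2 D \frac{1}{2 D}}{4} = - \frac{D 1}{4} = - \frac{D}{4}$)
$W = 21032$ ($W = 21091 - 59 = 21032$)
$W + u{\left(9 \right)} = 21032 - \frac{9}{4} = \frac{84119}{4}$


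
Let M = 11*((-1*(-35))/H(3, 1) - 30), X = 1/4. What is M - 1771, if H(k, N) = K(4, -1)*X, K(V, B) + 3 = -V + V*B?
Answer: -2241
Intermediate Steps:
K(V, B) = -3 - V + B*V (K(V, B) = -3 + (-V + V*B) = -3 + (-V + B*V) = -3 - V + B*V)
X = ¼ (X = 1*(¼) = ¼ ≈ 0.25000)
H(k, N) = -11/4 (H(k, N) = (-3 - 1*4 - 1*4)*(¼) = (-3 - 4 - 4)*(¼) = -11*¼ = -11/4)
M = -470 (M = 11*((-1*(-35))/(-11/4) - 30) = 11*(35*(-4/11) - 30) = 11*(-140/11 - 30) = 11*(-470/11) = -470)
M - 1771 = -470 - 1771 = -2241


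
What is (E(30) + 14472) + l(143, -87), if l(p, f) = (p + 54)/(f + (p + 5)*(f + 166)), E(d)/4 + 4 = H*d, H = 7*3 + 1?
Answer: 198399277/11605 ≈ 17096.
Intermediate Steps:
H = 22 (H = 21 + 1 = 22)
E(d) = -16 + 88*d (E(d) = -16 + 4*(22*d) = -16 + 88*d)
l(p, f) = (54 + p)/(f + (5 + p)*(166 + f))
(E(30) + 14472) + l(143, -87) = ((-16 + 88*30) + 14472) + (54 + 143)/(830 + 6*(-87) + 166*143 - 87*143) = ((-16 + 2640) + 14472) + 197/(830 - 522 + 23738 - 12441) = (2624 + 14472) + 197/11605 = 17096 + (1/11605)*197 = 17096 + 197/11605 = 198399277/11605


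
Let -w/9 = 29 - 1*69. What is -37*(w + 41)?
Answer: -14837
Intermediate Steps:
w = 360 (w = -9*(29 - 1*69) = -9*(29 - 69) = -9*(-40) = 360)
-37*(w + 41) = -37*(360 + 41) = -37*401 = -14837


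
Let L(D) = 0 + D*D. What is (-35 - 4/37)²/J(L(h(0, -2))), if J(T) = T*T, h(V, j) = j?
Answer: 1687401/21904 ≈ 77.036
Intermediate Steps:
L(D) = D² (L(D) = 0 + D² = D²)
J(T) = T²
(-35 - 4/37)²/J(L(h(0, -2))) = (-35 - 4/37)²/(((-2)²)²) = (-35 - 4*1/37)²/(4²) = (-35 - 4/37)²/16 = (-1299/37)²*(1/16) = (1687401/1369)*(1/16) = 1687401/21904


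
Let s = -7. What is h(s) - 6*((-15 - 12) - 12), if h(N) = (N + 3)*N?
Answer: 262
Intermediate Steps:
h(N) = N*(3 + N) (h(N) = (3 + N)*N = N*(3 + N))
h(s) - 6*((-15 - 12) - 12) = -7*(3 - 7) - 6*((-15 - 12) - 12) = -7*(-4) - 6*(-27 - 12) = 28 - 6*(-39) = 28 + 234 = 262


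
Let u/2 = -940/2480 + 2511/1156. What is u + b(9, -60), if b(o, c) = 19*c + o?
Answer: -10100500/8959 ≈ -1127.4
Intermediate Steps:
b(o, c) = o + 19*c
u = 32129/8959 (u = 2*(-940/2480 + 2511/1156) = 2*(-940*1/2480 + 2511*(1/1156)) = 2*(-47/124 + 2511/1156) = 2*(32129/17918) = 32129/8959 ≈ 3.5862)
u + b(9, -60) = 32129/8959 + (9 + 19*(-60)) = 32129/8959 + (9 - 1140) = 32129/8959 - 1131 = -10100500/8959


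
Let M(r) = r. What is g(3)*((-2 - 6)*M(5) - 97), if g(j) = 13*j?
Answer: -5343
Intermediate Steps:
g(3)*((-2 - 6)*M(5) - 97) = (13*3)*((-2 - 6)*5 - 97) = 39*(-8*5 - 97) = 39*(-40 - 97) = 39*(-137) = -5343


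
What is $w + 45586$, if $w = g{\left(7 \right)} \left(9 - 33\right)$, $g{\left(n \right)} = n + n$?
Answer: $45250$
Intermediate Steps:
$g{\left(n \right)} = 2 n$
$w = -336$ ($w = 2 \cdot 7 \left(9 - 33\right) = 14 \left(-24\right) = -336$)
$w + 45586 = -336 + 45586 = 45250$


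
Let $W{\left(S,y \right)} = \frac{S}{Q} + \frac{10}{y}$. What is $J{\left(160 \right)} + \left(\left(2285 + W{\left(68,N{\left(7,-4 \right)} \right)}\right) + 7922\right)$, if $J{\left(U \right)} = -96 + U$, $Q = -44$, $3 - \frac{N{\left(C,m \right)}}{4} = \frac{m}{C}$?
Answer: $\frac{1129717}{110} \approx 10270.0$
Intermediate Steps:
$N{\left(C,m \right)} = 12 - \frac{4 m}{C}$ ($N{\left(C,m \right)} = 12 - 4 \frac{m}{C} = 12 - \frac{4 m}{C}$)
$W{\left(S,y \right)} = \frac{10}{y} - \frac{S}{44}$ ($W{\left(S,y \right)} = \frac{S}{-44} + \frac{10}{y} = S \left(- \frac{1}{44}\right) + \frac{10}{y} = - \frac{S}{44} + \frac{10}{y} = \frac{10}{y} - \frac{S}{44}$)
$J{\left(160 \right)} + \left(\left(2285 + W{\left(68,N{\left(7,-4 \right)} \right)}\right) + 7922\right) = \left(-96 + 160\right) + \left(\left(2285 + \left(\frac{10}{12 - - \frac{16}{7}} - \frac{17}{11}\right)\right) + 7922\right) = 64 + \left(\left(2285 - \left(\frac{17}{11} - \frac{10}{12 - \left(-16\right) \frac{1}{7}}\right)\right) + 7922\right) = 64 + \left(\left(2285 - \left(\frac{17}{11} - \frac{10}{12 + \frac{16}{7}}\right)\right) + 7922\right) = 64 + \left(\left(2285 - \left(\frac{17}{11} - \frac{10}{\frac{100}{7}}\right)\right) + 7922\right) = 64 + \left(\left(2285 + \left(10 \cdot \frac{7}{100} - \frac{17}{11}\right)\right) + 7922\right) = 64 + \left(\left(2285 + \left(\frac{7}{10} - \frac{17}{11}\right)\right) + 7922\right) = 64 + \left(\left(2285 - \frac{93}{110}\right) + 7922\right) = 64 + \left(\frac{251257}{110} + 7922\right) = 64 + \frac{1122677}{110} = \frac{1129717}{110}$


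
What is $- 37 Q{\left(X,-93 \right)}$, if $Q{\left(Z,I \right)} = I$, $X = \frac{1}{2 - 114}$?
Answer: $3441$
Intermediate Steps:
$X = - \frac{1}{112}$ ($X = \frac{1}{-112} = - \frac{1}{112} \approx -0.0089286$)
$- 37 Q{\left(X,-93 \right)} = \left(-37\right) \left(-93\right) = 3441$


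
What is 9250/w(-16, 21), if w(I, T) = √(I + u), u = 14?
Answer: -4625*I*√2 ≈ -6540.7*I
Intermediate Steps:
w(I, T) = √(14 + I) (w(I, T) = √(I + 14) = √(14 + I))
9250/w(-16, 21) = 9250/(√(14 - 16)) = 9250/(√(-2)) = 9250/((I*√2)) = 9250*(-I*√2/2) = -4625*I*√2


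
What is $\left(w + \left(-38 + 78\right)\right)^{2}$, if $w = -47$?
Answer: $49$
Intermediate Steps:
$\left(w + \left(-38 + 78\right)\right)^{2} = \left(-47 + \left(-38 + 78\right)\right)^{2} = \left(-47 + 40\right)^{2} = \left(-7\right)^{2} = 49$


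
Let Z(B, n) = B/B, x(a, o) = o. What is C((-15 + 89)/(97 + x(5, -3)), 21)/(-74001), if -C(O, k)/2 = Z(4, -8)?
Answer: 2/74001 ≈ 2.7027e-5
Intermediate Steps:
Z(B, n) = 1
C(O, k) = -2 (C(O, k) = -2*1 = -2)
C((-15 + 89)/(97 + x(5, -3)), 21)/(-74001) = -2/(-74001) = -2*(-1/74001) = 2/74001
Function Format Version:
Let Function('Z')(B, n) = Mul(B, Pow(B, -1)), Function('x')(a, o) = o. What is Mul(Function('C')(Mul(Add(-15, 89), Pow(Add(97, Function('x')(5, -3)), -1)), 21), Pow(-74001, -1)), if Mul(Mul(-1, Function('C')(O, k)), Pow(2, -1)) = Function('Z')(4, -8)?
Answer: Rational(2, 74001) ≈ 2.7027e-5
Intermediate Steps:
Function('Z')(B, n) = 1
Function('C')(O, k) = -2 (Function('C')(O, k) = Mul(-2, 1) = -2)
Mul(Function('C')(Mul(Add(-15, 89), Pow(Add(97, Function('x')(5, -3)), -1)), 21), Pow(-74001, -1)) = Mul(-2, Pow(-74001, -1)) = Mul(-2, Rational(-1, 74001)) = Rational(2, 74001)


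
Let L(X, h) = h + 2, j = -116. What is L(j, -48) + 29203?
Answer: 29157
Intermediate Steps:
L(X, h) = 2 + h
L(j, -48) + 29203 = (2 - 48) + 29203 = -46 + 29203 = 29157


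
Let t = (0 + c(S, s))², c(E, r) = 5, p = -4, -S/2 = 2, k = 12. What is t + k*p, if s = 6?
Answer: -23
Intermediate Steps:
S = -4 (S = -2*2 = -4)
t = 25 (t = (0 + 5)² = 5² = 25)
t + k*p = 25 + 12*(-4) = 25 - 48 = -23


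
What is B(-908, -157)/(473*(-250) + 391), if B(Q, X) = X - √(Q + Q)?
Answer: 157/117859 + 2*I*√454/117859 ≈ 0.0013321 + 0.00036157*I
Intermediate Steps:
B(Q, X) = X - √2*√Q (B(Q, X) = X - √(2*Q) = X - √2*√Q)
B(-908, -157)/(473*(-250) + 391) = (-157 - √2*√(-908))/(473*(-250) + 391) = (-157 - √2*2*I*√227)/(-118250 + 391) = (-157 - 2*I*√454)/(-117859) = (-157 - 2*I*√454)*(-1/117859) = 157/117859 + 2*I*√454/117859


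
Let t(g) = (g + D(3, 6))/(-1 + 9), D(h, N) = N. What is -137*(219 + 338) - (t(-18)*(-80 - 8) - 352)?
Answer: -76089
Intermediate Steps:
t(g) = 3/4 + g/8 (t(g) = (g + 6)/(-1 + 9) = (6 + g)/8 = (6 + g)*(1/8) = 3/4 + g/8)
-137*(219 + 338) - (t(-18)*(-80 - 8) - 352) = -137*(219 + 338) - ((3/4 + (1/8)*(-18))*(-80 - 8) - 352) = -137*557 - ((3/4 - 9/4)*(-88) - 352) = -76309 - (-3/2*(-88) - 352) = -76309 - (132 - 352) = -76309 - 1*(-220) = -76309 + 220 = -76089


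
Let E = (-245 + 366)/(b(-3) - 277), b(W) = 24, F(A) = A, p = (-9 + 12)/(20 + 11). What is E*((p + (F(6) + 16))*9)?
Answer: -67815/713 ≈ -95.112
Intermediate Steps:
p = 3/31 ≈ 0.096774
E = -11/23 (E = (-245 + 366)/(24 - 277) = 121/(-253) = 121*(-1/253) = -11/23 ≈ -0.47826)
E*((p + (F(6) + 16))*9) = -11*(3/31 + (6 + 16))*9/23 = -11*(3/31 + 22)*9/23 = -7535*9/713 = -11/23*6165/31 = -67815/713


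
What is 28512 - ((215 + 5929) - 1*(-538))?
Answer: 21830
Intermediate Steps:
28512 - ((215 + 5929) - 1*(-538)) = 28512 - (6144 + 538) = 28512 - 1*6682 = 28512 - 6682 = 21830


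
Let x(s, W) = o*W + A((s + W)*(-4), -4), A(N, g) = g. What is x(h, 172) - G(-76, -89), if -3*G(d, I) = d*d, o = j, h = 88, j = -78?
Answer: -34484/3 ≈ -11495.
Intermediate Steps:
o = -78
G(d, I) = -d**2/3 (G(d, I) = -d*d/3 = -d**2/3)
x(s, W) = -4 - 78*W (x(s, W) = -78*W - 4 = -4 - 78*W)
x(h, 172) - G(-76, -89) = (-4 - 78*172) - (-1)*(-76)**2/3 = (-4 - 13416) - (-1)*5776/3 = -13420 - 1*(-5776/3) = -13420 + 5776/3 = -34484/3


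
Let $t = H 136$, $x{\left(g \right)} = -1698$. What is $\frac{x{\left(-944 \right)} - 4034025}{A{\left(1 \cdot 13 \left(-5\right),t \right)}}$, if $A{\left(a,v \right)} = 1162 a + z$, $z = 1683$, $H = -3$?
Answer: $\frac{4035723}{73847} \approx 54.65$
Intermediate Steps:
$t = -408$ ($t = \left(-3\right) 136 = -408$)
$A{\left(a,v \right)} = 1683 + 1162 a$ ($A{\left(a,v \right)} = 1162 a + 1683 = 1683 + 1162 a$)
$\frac{x{\left(-944 \right)} - 4034025}{A{\left(1 \cdot 13 \left(-5\right),t \right)}} = \frac{-1698 - 4034025}{1683 + 1162 \cdot 1 \cdot 13 \left(-5\right)} = - \frac{4035723}{1683 + 1162 \cdot 13 \left(-5\right)} = - \frac{4035723}{1683 + 1162 \left(-65\right)} = - \frac{4035723}{1683 - 75530} = - \frac{4035723}{-73847} = \left(-4035723\right) \left(- \frac{1}{73847}\right) = \frac{4035723}{73847}$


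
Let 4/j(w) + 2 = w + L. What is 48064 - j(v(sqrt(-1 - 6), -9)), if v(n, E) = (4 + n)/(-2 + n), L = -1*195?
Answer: 5134631224/106829 - 6*I*sqrt(7)/106829 ≈ 48064.0 - 0.0001486*I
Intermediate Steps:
L = -195
v(n, E) = (4 + n)/(-2 + n)
j(w) = 4/(-197 + w) (j(w) = 4/(-2 + (w - 195)) = 4/(-2 + (-195 + w)) = 4/(-197 + w))
48064 - j(v(sqrt(-1 - 6), -9)) = 48064 - 4/(-197 + (4 + sqrt(-1 - 6))/(-2 + sqrt(-1 - 6))) = 48064 - 4/(-197 + (4 + sqrt(-7))/(-2 + sqrt(-7))) = 48064 - 4/(-197 + (4 + I*sqrt(7))/(-2 + I*sqrt(7)))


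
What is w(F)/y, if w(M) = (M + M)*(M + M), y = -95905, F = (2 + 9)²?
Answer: -58564/95905 ≈ -0.61065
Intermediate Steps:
F = 121 (F = 11² = 121)
w(M) = 4*M² (w(M) = (2*M)*(2*M) = 4*M²)
w(F)/y = (4*121²)/(-95905) = (4*14641)*(-1/95905) = 58564*(-1/95905) = -58564/95905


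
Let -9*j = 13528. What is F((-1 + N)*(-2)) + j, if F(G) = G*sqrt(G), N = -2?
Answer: -13528/9 + 6*sqrt(6) ≈ -1488.4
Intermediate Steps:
j = -13528/9 (j = -1/9*13528 = -13528/9 ≈ -1503.1)
F(G) = G**(3/2)
F((-1 + N)*(-2)) + j = ((-1 - 2)*(-2))**(3/2) - 13528/9 = (-3*(-2))**(3/2) - 13528/9 = 6**(3/2) - 13528/9 = 6*sqrt(6) - 13528/9 = -13528/9 + 6*sqrt(6)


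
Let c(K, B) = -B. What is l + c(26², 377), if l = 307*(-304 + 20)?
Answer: -87565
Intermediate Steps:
l = -87188 (l = 307*(-284) = -87188)
l + c(26², 377) = -87188 - 1*377 = -87188 - 377 = -87565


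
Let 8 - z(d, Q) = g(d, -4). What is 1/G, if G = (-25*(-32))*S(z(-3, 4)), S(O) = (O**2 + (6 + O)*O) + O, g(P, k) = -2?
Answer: 1/216000 ≈ 4.6296e-6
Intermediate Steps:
z(d, Q) = 10 (z(d, Q) = 8 - 1*(-2) = 8 + 2 = 10)
S(O) = O + O**2 + O*(6 + O) (S(O) = (O**2 + O*(6 + O)) + O = O + O**2 + O*(6 + O))
G = 216000 (G = (-25*(-32))*(10*(7 + 2*10)) = 800*(10*(7 + 20)) = 800*(10*27) = 800*270 = 216000)
1/G = 1/216000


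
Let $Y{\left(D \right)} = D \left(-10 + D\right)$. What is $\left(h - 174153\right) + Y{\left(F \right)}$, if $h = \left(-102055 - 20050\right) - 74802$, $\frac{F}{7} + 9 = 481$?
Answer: $10512316$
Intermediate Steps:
$F = 3304$ ($F = -63 + 7 \cdot 481 = -63 + 3367 = 3304$)
$h = -196907$ ($h = -122105 - 74802 = -196907$)
$\left(h - 174153\right) + Y{\left(F \right)} = \left(-196907 - 174153\right) + 3304 \left(-10 + 3304\right) = -371060 + 3304 \cdot 3294 = -371060 + 10883376 = 10512316$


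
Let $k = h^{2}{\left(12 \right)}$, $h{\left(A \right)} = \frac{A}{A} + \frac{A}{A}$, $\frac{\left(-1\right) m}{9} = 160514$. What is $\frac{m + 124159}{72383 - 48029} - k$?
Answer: $- \frac{1417883}{24354} \approx -58.22$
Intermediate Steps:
$m = -1444626$ ($m = \left(-9\right) 160514 = -1444626$)
$h{\left(A \right)} = 2$ ($h{\left(A \right)} = 1 + 1 = 2$)
$k = 4$ ($k = 2^{2} = 4$)
$\frac{m + 124159}{72383 - 48029} - k = \frac{-1444626 + 124159}{72383 - 48029} - 4 = - \frac{1320467}{24354} - 4 = - \frac{1417883}{24354}$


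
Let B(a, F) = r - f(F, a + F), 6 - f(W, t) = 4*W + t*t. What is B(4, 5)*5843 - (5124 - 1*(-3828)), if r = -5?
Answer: 516918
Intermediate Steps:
f(W, t) = 6 - t² - 4*W (f(W, t) = 6 - (4*W + t*t) = 6 - (4*W + t²) = 6 - (t² + 4*W) = 6 + (-t² - 4*W) = 6 - t² - 4*W)
B(a, F) = -11 + (F + a)² + 4*F (B(a, F) = -5 - (6 - (a + F)² - 4*F) = -5 - (6 - (F + a)² - 4*F) = -5 + (-6 + (F + a)² + 4*F) = -11 + (F + a)² + 4*F)
B(4, 5)*5843 - (5124 - 1*(-3828)) = (-11 + (5 + 4)² + 4*5)*5843 - (5124 - 1*(-3828)) = (-11 + 9² + 20)*5843 - (5124 + 3828) = (-11 + 81 + 20)*5843 - 1*8952 = 90*5843 - 8952 = 525870 - 8952 = 516918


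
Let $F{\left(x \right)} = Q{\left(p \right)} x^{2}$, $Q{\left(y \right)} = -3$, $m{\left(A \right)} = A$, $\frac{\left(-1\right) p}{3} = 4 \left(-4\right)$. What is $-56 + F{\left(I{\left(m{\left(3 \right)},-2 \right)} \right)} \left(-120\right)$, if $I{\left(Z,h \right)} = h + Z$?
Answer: $304$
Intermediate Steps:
$p = 48$ ($p = - 3 \cdot 4 \left(-4\right) = \left(-3\right) \left(-16\right) = 48$)
$I{\left(Z,h \right)} = Z + h$
$F{\left(x \right)} = - 3 x^{2}$
$-56 + F{\left(I{\left(m{\left(3 \right)},-2 \right)} \right)} \left(-120\right) = -56 + - 3 \left(3 - 2\right)^{2} \left(-120\right) = -56 + - 3 \cdot 1^{2} \left(-120\right) = -56 + \left(-3\right) 1 \left(-120\right) = -56 - -360 = -56 + 360 = 304$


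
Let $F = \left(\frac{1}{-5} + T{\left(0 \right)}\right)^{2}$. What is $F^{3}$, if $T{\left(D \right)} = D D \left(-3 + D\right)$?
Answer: $\frac{1}{15625} \approx 6.4 \cdot 10^{-5}$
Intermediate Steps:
$T{\left(D \right)} = D^{2} \left(-3 + D\right)$
$F = \frac{1}{25}$ ($F = \left(\frac{1}{-5} + 0^{2} \left(-3 + 0\right)\right)^{2} = \left(- \frac{1}{5} + 0 \left(-3\right)\right)^{2} = \left(- \frac{1}{5} + 0\right)^{2} = \left(- \frac{1}{5}\right)^{2} = \frac{1}{25} \approx 0.04$)
$F^{3} = \left(\frac{1}{25}\right)^{3} = \frac{1}{15625}$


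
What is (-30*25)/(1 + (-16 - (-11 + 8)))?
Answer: 125/2 ≈ 62.500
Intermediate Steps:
(-30*25)/(1 + (-16 - (-11 + 8))) = -750/(1 + (-16 - 1*(-3))) = -750/(1 + (-16 + 3)) = -750/(1 - 13) = -750/(-12) = -750*(-1/12) = 125/2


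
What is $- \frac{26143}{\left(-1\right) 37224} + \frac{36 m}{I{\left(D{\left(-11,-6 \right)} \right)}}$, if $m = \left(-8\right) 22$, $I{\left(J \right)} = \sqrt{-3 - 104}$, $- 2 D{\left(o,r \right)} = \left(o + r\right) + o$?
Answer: $\frac{26143}{37224} + \frac{6336 i \sqrt{107}}{107} \approx 0.70232 + 612.52 i$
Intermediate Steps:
$D{\left(o,r \right)} = - o - \frac{r}{2}$ ($D{\left(o,r \right)} = - \frac{\left(o + r\right) + o}{2} = - \frac{r + 2 o}{2} = - o - \frac{r}{2}$)
$I{\left(J \right)} = i \sqrt{107}$ ($I{\left(J \right)} = \sqrt{-107} = i \sqrt{107}$)
$m = -176$
$- \frac{26143}{\left(-1\right) 37224} + \frac{36 m}{I{\left(D{\left(-11,-6 \right)} \right)}} = - \frac{26143}{\left(-1\right) 37224} + \frac{36 \left(-176\right)}{i \sqrt{107}} = - \frac{26143}{-37224} - 6336 \left(- \frac{i \sqrt{107}}{107}\right) = \left(-26143\right) \left(- \frac{1}{37224}\right) + \frac{6336 i \sqrt{107}}{107} = \frac{26143}{37224} + \frac{6336 i \sqrt{107}}{107}$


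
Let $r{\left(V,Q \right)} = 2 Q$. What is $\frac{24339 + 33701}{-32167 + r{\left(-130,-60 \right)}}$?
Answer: $- \frac{58040}{32287} \approx -1.7976$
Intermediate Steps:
$\frac{24339 + 33701}{-32167 + r{\left(-130,-60 \right)}} = \frac{24339 + 33701}{-32167 + 2 \left(-60\right)} = \frac{58040}{-32167 - 120} = \frac{58040}{-32287} = 58040 \left(- \frac{1}{32287}\right) = - \frac{58040}{32287}$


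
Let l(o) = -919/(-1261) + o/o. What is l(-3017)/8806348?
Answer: 545/2776201207 ≈ 1.9631e-7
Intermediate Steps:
l(o) = 2180/1261 (l(o) = -919*(-1/1261) + 1 = 919/1261 + 1 = 2180/1261)
l(-3017)/8806348 = (2180/1261)/8806348 = (2180/1261)*(1/8806348) = 545/2776201207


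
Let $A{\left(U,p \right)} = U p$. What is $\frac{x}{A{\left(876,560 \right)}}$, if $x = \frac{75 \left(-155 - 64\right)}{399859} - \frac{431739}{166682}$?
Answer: $- \frac{58457492217}{10898493182469760} \approx -5.3638 \cdot 10^{-6}$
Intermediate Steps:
$x = - \frac{175372476651}{66649297838}$ ($x = 75 \left(-219\right) \frac{1}{399859} - \frac{431739}{166682} = \left(-16425\right) \frac{1}{399859} - \frac{431739}{166682} = - \frac{16425}{399859} - \frac{431739}{166682} = - \frac{175372476651}{66649297838} \approx -2.6313$)
$\frac{x}{A{\left(876,560 \right)}} = - \frac{175372476651}{66649297838 \cdot 876 \cdot 560} = - \frac{175372476651}{66649297838 \cdot 490560} = \left(- \frac{175372476651}{66649297838}\right) \frac{1}{490560} = - \frac{58457492217}{10898493182469760}$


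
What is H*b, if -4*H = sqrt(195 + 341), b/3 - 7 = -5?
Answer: -3*sqrt(134) ≈ -34.728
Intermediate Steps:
b = 6 (b = 21 + 3*(-5) = 21 - 15 = 6)
H = -sqrt(134)/2 (H = -sqrt(195 + 341)/4 = -sqrt(134)/2 ≈ -5.7879)
H*b = -sqrt(134)/2*6 = -3*sqrt(134)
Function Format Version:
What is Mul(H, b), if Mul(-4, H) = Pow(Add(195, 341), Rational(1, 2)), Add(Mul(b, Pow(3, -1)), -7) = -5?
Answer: Mul(-3, Pow(134, Rational(1, 2))) ≈ -34.728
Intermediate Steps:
b = 6 (b = Add(21, Mul(3, -5)) = Add(21, -15) = 6)
H = Mul(Rational(-1, 2), Pow(134, Rational(1, 2))) (H = Mul(Rational(-1, 4), Pow(Add(195, 341), Rational(1, 2))) = Mul(Rational(-1, 4), Pow(536, Rational(1, 2))) = Mul(Rational(-1, 4), Mul(2, Pow(134, Rational(1, 2)))) = Mul(Rational(-1, 2), Pow(134, Rational(1, 2))) ≈ -5.7879)
Mul(H, b) = Mul(Mul(Rational(-1, 2), Pow(134, Rational(1, 2))), 6) = Mul(-3, Pow(134, Rational(1, 2)))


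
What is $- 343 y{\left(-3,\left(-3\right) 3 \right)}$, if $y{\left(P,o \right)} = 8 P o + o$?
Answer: $-71001$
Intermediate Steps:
$y{\left(P,o \right)} = o + 8 P o$ ($y{\left(P,o \right)} = 8 P o + o = o + 8 P o$)
$- 343 y{\left(-3,\left(-3\right) 3 \right)} = - 343 \left(-3\right) 3 \left(1 + 8 \left(-3\right)\right) = - 343 \left(- 9 \left(1 - 24\right)\right) = - 343 \left(\left(-9\right) \left(-23\right)\right) = \left(-343\right) 207 = -71001$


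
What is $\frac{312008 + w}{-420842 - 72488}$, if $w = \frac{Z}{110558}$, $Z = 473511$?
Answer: $- \frac{6899090795}{10908315628} \approx -0.63246$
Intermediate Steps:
$w = \frac{473511}{110558} \approx 4.2829$
$\frac{312008 + w}{-420842 - 72488} = \frac{312008 + \frac{473511}{110558}}{-420842 - 72488} = \frac{34495453975}{110558 \left(-493330\right)} = \frac{34495453975}{110558} \left(- \frac{1}{493330}\right) = - \frac{6899090795}{10908315628}$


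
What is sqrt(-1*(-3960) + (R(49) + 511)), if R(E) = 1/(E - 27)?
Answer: sqrt(2163986)/22 ≈ 66.866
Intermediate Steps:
R(E) = 1/(-27 + E)
sqrt(-1*(-3960) + (R(49) + 511)) = sqrt(-1*(-3960) + (1/(-27 + 49) + 511)) = sqrt(3960 + (1/22 + 511)) = sqrt(3960 + 11243/22) = sqrt(98363/22) = sqrt(2163986)/22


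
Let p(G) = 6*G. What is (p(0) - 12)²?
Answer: 144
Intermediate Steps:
(p(0) - 12)² = (6*0 - 12)² = (0 - 12)² = (-12)² = 144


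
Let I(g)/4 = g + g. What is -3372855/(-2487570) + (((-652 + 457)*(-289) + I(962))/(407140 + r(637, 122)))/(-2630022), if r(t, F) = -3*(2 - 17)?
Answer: 60200147301501563/44399206911828165 ≈ 1.3559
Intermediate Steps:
r(t, F) = 45 (r(t, F) = -3*(-15) = 45)
I(g) = 8*g (I(g) = 4*(g + g) = 4*(2*g) = 8*g)
-3372855/(-2487570) + (((-652 + 457)*(-289) + I(962))/(407140 + r(637, 122)))/(-2630022) = -3372855/(-2487570) + (((-652 + 457)*(-289) + 8*962)/(407140 + 45))/(-2630022) = -3372855*(-1/2487570) + ((-195*(-289) + 7696)/407185)*(-1/2630022) = 224857/165838 + ((56355 + 7696)*(1/407185))*(-1/2630022) = 224857/165838 + (64051*(1/407185))*(-1/2630022) = 224857/165838 + (64051/407185)*(-1/2630022) = 224857/165838 - 64051/1070905508070 = 60200147301501563/44399206911828165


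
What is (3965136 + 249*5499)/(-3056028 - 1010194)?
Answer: -5334387/4066222 ≈ -1.3119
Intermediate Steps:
(3965136 + 249*5499)/(-3056028 - 1010194) = (3965136 + 1369251)/(-4066222) = 5334387*(-1/4066222) = -5334387/4066222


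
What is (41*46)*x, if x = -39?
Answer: -73554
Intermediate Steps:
(41*46)*x = (41*46)*(-39) = 1886*(-39) = -73554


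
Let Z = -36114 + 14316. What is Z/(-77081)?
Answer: 21798/77081 ≈ 0.28279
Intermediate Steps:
Z = -21798
Z/(-77081) = -21798/(-77081) = -21798*(-1/77081) = 21798/77081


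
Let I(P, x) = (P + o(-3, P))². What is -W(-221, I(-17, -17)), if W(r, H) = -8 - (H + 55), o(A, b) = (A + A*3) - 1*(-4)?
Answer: 688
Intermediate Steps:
o(A, b) = 4 + 4*A (o(A, b) = (A + 3*A) + 4 = 4*A + 4 = 4 + 4*A)
I(P, x) = (-8 + P)² (I(P, x) = (P + (4 + 4*(-3)))² = (P + (4 - 12))² = (P - 8)² = (-8 + P)²)
W(r, H) = -63 - H (W(r, H) = -8 - (55 + H) = -8 + (-55 - H) = -63 - H)
-W(-221, I(-17, -17)) = -(-63 - (-8 - 17)²) = -(-63 - 1*(-25)²) = -(-63 - 1*625) = -(-63 - 625) = -1*(-688) = 688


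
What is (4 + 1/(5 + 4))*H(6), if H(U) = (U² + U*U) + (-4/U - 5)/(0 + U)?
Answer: 47323/162 ≈ 292.12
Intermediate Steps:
H(U) = 2*U² + (-5 - 4/U)/U (H(U) = (U² + U²) + (-5 - 4/U)/U = 2*U² + (-5 - 4/U)/U)
(4 + 1/(5 + 4))*H(6) = (4 + 1/(5 + 4))*((-4 - 5*6 + 2*6⁴)/6²) = (4 + 1/9)*((-4 - 30 + 2*1296)/36) = (4 + ⅑)*((-4 - 30 + 2592)/36) = 37*((1/36)*2558)/9 = (37/9)*(1279/18) = 47323/162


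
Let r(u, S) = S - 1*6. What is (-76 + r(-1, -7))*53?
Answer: -4717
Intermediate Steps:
r(u, S) = -6 + S (r(u, S) = S - 6 = -6 + S)
(-76 + r(-1, -7))*53 = (-76 + (-6 - 7))*53 = (-76 - 13)*53 = -89*53 = -4717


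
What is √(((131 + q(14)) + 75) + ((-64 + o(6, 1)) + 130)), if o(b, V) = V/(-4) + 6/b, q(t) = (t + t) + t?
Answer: √1259/2 ≈ 17.741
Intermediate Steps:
q(t) = 3*t (q(t) = 2*t + t = 3*t)
o(b, V) = 6/b - V/4 (o(b, V) = V*(-¼) + 6/b = -V/4 + 6/b = 6/b - V/4)
√(((131 + q(14)) + 75) + ((-64 + o(6, 1)) + 130)) = √(((131 + 3*14) + 75) + ((-64 + (6/6 - ¼*1)) + 130)) = √(((131 + 42) + 75) + ((-64 + (6*(⅙) - ¼)) + 130)) = √((173 + 75) + ((-64 + (1 - ¼)) + 130)) = √(248 + ((-64 + ¾) + 130)) = √(248 + (-253/4 + 130)) = √(248 + 267/4) = √(1259/4) = √1259/2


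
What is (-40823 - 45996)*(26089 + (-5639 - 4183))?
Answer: -1412284673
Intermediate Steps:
(-40823 - 45996)*(26089 + (-5639 - 4183)) = -86819*(26089 - 9822) = -86819*16267 = -1412284673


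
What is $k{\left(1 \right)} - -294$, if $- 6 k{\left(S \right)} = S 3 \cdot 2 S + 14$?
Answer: $\frac{872}{3} \approx 290.67$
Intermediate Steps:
$k{\left(S \right)} = - \frac{7}{3} - S^{2}$ ($k{\left(S \right)} = - \frac{S 3 \cdot 2 S + 14}{6} = - \frac{3 S 2 S + 14}{6} = - \frac{6 S S + 14}{6} = - \frac{6 S^{2} + 14}{6} = - \frac{14 + 6 S^{2}}{6} = - \frac{7}{3} - S^{2}$)
$k{\left(1 \right)} - -294 = \left(- \frac{7}{3} - 1^{2}\right) - -294 = \left(- \frac{7}{3} - 1\right) + 294 = - \frac{10}{3} + 294 = \frac{872}{3}$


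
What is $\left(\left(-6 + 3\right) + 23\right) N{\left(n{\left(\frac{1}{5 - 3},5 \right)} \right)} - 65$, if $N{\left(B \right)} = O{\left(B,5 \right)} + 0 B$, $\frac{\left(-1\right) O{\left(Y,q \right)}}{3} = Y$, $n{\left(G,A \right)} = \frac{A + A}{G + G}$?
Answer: $-665$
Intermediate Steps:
$n{\left(G,A \right)} = \frac{A}{G}$ ($n{\left(G,A \right)} = \frac{2 A}{2 G} = 2 A \frac{1}{2 G} = \frac{A}{G}$)
$O{\left(Y,q \right)} = - 3 Y$
$N{\left(B \right)} = - 3 B$ ($N{\left(B \right)} = - 3 B + 0 B = - 3 B + 0 = - 3 B$)
$\left(\left(-6 + 3\right) + 23\right) N{\left(n{\left(\frac{1}{5 - 3},5 \right)} \right)} - 65 = \left(\left(-6 + 3\right) + 23\right) \left(- 3 \frac{5}{\frac{1}{5 - 3}}\right) - 65 = \left(-3 + 23\right) \left(- 3 \frac{5}{\frac{1}{2}}\right) - 65 = 20 \left(- 3 \cdot 5 \frac{1}{\frac{1}{2}}\right) - 65 = 20 \left(- 3 \cdot 5 \cdot 2\right) - 65 = 20 \left(\left(-3\right) 10\right) - 65 = 20 \left(-30\right) - 65 = -600 - 65 = -665$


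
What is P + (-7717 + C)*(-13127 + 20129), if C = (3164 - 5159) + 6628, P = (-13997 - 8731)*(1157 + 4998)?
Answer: -161485008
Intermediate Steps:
P = -139890840 (P = -22728*6155 = -139890840)
C = 4633 (C = -1995 + 6628 = 4633)
P + (-7717 + C)*(-13127 + 20129) = -139890840 + (-7717 + 4633)*(-13127 + 20129) = -139890840 - 3084*7002 = -139890840 - 21594168 = -161485008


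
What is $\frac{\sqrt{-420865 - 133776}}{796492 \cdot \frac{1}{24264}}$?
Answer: $\frac{6066 i \sqrt{554641}}{199123} \approx 22.688 i$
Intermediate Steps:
$\frac{\sqrt{-420865 - 133776}}{796492 \cdot \frac{1}{24264}} = \frac{\sqrt{-554641}}{796492 \cdot \frac{1}{24264}} = \frac{i \sqrt{554641}}{\frac{199123}{6066}} = i \sqrt{554641} \cdot \frac{6066}{199123} = \frac{6066 i \sqrt{554641}}{199123}$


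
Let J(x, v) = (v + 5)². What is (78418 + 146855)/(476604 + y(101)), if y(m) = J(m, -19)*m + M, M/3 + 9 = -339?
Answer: 225273/495356 ≈ 0.45477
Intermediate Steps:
J(x, v) = (5 + v)²
M = -1044 (M = -27 + 3*(-339) = -27 - 1017 = -1044)
y(m) = -1044 + 196*m (y(m) = (5 - 19)²*m - 1044 = (-14)²*m - 1044 = 196*m - 1044 = -1044 + 196*m)
(78418 + 146855)/(476604 + y(101)) = (78418 + 146855)/(476604 + (-1044 + 196*101)) = 225273/(476604 + (-1044 + 19796)) = 225273/(476604 + 18752) = 225273/495356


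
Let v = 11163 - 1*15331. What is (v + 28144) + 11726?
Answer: 35702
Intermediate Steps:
v = -4168 (v = 11163 - 15331 = -4168)
(v + 28144) + 11726 = (-4168 + 28144) + 11726 = 23976 + 11726 = 35702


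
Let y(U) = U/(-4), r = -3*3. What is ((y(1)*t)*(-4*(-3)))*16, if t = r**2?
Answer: -3888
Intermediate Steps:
r = -9
t = 81 (t = (-9)**2 = 81)
y(U) = -U/4 (y(U) = U*(-1/4) = -U/4)
((y(1)*t)*(-4*(-3)))*16 = ((-1/4*1*81)*(-4*(-3)))*16 = (-1/4*81*12)*16 = -81/4*12*16 = -243*16 = -3888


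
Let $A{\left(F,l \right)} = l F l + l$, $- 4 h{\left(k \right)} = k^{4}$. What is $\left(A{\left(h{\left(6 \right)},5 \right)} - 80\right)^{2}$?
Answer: $66830625$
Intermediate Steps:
$h{\left(k \right)} = - \frac{k^{4}}{4}$
$A{\left(F,l \right)} = l + F l^{2}$ ($A{\left(F,l \right)} = F l l + l = F l^{2} + l = l + F l^{2}$)
$\left(A{\left(h{\left(6 \right)},5 \right)} - 80\right)^{2} = \left(5 \left(1 + - \frac{6^{4}}{4} \cdot 5\right) - 80\right)^{2} = \left(5 \left(1 + \left(- \frac{1}{4}\right) 1296 \cdot 5\right) - 80\right)^{2} = \left(5 \left(1 - 1620\right) - 80\right)^{2} = \left(5 \left(-1619\right) - 80\right)^{2} = \left(-8095 - 80\right)^{2} = \left(-8175\right)^{2} = 66830625$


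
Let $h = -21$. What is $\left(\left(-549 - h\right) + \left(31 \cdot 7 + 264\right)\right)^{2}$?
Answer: $2209$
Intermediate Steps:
$\left(\left(-549 - h\right) + \left(31 \cdot 7 + 264\right)\right)^{2} = \left(\left(-549 - -21\right) + \left(31 \cdot 7 + 264\right)\right)^{2} = \left(\left(-549 + 21\right) + \left(217 + 264\right)\right)^{2} = \left(-528 + 481\right)^{2} = \left(-47\right)^{2} = 2209$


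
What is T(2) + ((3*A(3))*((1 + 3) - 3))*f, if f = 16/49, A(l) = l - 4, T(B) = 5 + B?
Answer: 295/49 ≈ 6.0204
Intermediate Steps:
A(l) = -4 + l
f = 16/49 (f = 16*(1/49) = 16/49 ≈ 0.32653)
T(2) + ((3*A(3))*((1 + 3) - 3))*f = (5 + 2) + ((3*(-4 + 3))*((1 + 3) - 3))*(16/49) = 7 + ((3*(-1))*(4 - 3))*(16/49) = 7 - 3*1*(16/49) = 7 - 3*16/49 = 7 - 48/49 = 295/49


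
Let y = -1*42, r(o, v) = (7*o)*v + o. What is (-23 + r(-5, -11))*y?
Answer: -14994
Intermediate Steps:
r(o, v) = o + 7*o*v (r(o, v) = 7*o*v + o = o + 7*o*v)
y = -42
(-23 + r(-5, -11))*y = (-23 - 5*(1 + 7*(-11)))*(-42) = (-23 - 5*(1 - 77))*(-42) = (-23 - 5*(-76))*(-42) = (-23 + 380)*(-42) = 357*(-42) = -14994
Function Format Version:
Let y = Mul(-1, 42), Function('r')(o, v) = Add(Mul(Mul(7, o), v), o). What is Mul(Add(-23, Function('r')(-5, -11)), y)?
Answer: -14994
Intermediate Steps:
Function('r')(o, v) = Add(o, Mul(7, o, v)) (Function('r')(o, v) = Add(Mul(7, o, v), o) = Add(o, Mul(7, o, v)))
y = -42
Mul(Add(-23, Function('r')(-5, -11)), y) = Mul(Add(-23, Mul(-5, Add(1, Mul(7, -11)))), -42) = Mul(Add(-23, Mul(-5, Add(1, -77))), -42) = Mul(Add(-23, Mul(-5, -76)), -42) = Mul(Add(-23, 380), -42) = Mul(357, -42) = -14994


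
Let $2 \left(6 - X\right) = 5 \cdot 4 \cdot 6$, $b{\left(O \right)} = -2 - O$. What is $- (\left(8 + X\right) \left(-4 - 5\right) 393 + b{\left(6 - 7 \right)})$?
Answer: $-162701$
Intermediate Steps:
$X = -54$ ($X = 6 - \frac{5 \cdot 4 \cdot 6}{2} = 6 - \frac{20 \cdot 6}{2} = 6 - 60 = -54$)
$- (\left(8 + X\right) \left(-4 - 5\right) 393 + b{\left(6 - 7 \right)}) = - (\left(8 - 54\right) \left(-4 - 5\right) 393 - 1) = - (- 46 \left(-4 - 5\right) 393 - 1) = - (\left(-46\right) \left(-9\right) 393 + \left(-2 + 1\right)) = - (414 \cdot 393 - 1) = - (162702 - 1) = \left(-1\right) 162701 = -162701$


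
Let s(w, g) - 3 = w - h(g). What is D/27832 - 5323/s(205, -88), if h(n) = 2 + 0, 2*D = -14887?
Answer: -149683097/5733392 ≈ -26.107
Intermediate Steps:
D = -14887/2 (D = (½)*(-14887) = -14887/2 ≈ -7443.5)
h(n) = 2
s(w, g) = 1 + w (s(w, g) = 3 + (w - 1*2) = 3 + (w - 2) = 3 + (-2 + w) = 1 + w)
D/27832 - 5323/s(205, -88) = -14887/2/27832 - 5323/(1 + 205) = -14887/2*1/27832 - 5323/206 = -14887/55664 - 5323*1/206 = -14887/55664 - 5323/206 = -149683097/5733392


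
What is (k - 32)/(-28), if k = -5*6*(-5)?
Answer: -59/14 ≈ -4.2143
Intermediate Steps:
k = 150 (k = -30*(-5) = 150)
(k - 32)/(-28) = (150 - 32)/(-28) = 118*(-1/28) = -59/14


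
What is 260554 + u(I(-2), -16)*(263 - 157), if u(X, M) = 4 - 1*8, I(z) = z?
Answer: 260130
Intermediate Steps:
u(X, M) = -4 (u(X, M) = 4 - 8 = -4)
260554 + u(I(-2), -16)*(263 - 157) = 260554 - 4*(263 - 157) = 260554 - 4*106 = 260554 - 424 = 260130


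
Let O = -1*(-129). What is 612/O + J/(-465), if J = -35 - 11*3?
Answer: 97784/19995 ≈ 4.8904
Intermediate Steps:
J = -68 (J = -35 - 33 = -68)
O = 129
612/O + J/(-465) = 612/129 - 68/(-465) = 612*(1/129) - 68*(-1/465) = 204/43 + 68/465 = 97784/19995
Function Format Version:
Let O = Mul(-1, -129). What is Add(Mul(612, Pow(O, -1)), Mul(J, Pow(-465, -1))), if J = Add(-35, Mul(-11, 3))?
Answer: Rational(97784, 19995) ≈ 4.8904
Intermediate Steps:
J = -68 (J = Add(-35, -33) = -68)
O = 129
Add(Mul(612, Pow(O, -1)), Mul(J, Pow(-465, -1))) = Add(Mul(612, Pow(129, -1)), Mul(-68, Pow(-465, -1))) = Add(Mul(612, Rational(1, 129)), Mul(-68, Rational(-1, 465))) = Add(Rational(204, 43), Rational(68, 465)) = Rational(97784, 19995)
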